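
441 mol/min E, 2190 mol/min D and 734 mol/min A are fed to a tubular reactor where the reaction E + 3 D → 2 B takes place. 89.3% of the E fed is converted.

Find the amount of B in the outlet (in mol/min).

788 mol/min

E reacted = 0.893 × 441 = 393.8 mol/min; ν_E = −1, so ξ = 393.8/1 = 393.8 mol/min.
Outlet amounts (n = n₀ + ν ξ):
  E: 441 − 1(393.8) = 47.19
  D: 2190 − 3(393.8) = 1009
  B: 0 + 2(393.8) = 787.6
  A: 734 (inert)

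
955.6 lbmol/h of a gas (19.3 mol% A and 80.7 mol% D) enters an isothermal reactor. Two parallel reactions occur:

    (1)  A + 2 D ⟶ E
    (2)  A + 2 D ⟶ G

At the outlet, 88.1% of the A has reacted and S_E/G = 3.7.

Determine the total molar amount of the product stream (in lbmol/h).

Conversion of A: A consumed = 0.881 × 184.4 = 162.5 lbmol/h = 1ξ₁ + 1ξ₂.
Selectivity: 1ξ₁ / (1ξ₂) = 3.7 → ξ₁ = 3.7 ξ₂.
Substitute: (1·3.7 + 1) ξ₂ = 162.5 → ξ₂ = 34.57 lbmol/h, ξ₁ = 127.9 lbmol/h.
Outlet amounts (n = n₀ + Σ ν·ξ):
  A: 184.4 − 1(127.9) − 1(34.57) = 21.95
  D: 771.2 − 2(127.9) − 2(34.57) = 446.2
  E: 0 + 1(127.9) = 127.9
  G: 0 + 1(34.57) = 34.57
Total out = 21.95 + 446.2 + 127.9 + 34.57 = 630.6 lbmol/h.

631 lbmol/h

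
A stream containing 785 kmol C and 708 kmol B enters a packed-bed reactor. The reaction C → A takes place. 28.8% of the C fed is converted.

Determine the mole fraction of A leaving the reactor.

C reacted = 0.288 × 785 = 226.1 kmol; ν_C = −1, so ξ = 226.1/1 = 226.1 kmol.
Outlet amounts (n = n₀ + ν ξ):
  C: 785 − 1(226.1) = 558.9
  A: 0 + 1(226.1) = 226.1
  B: 708 (inert)
Total out = 1493 kmol; y_A = 226.1 / 1493 = 0.1514.

0.151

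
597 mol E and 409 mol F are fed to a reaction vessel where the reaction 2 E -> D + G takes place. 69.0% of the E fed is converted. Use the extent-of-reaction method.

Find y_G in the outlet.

0.205

E reacted = 0.69 × 597 = 411.9 mol; ν_E = −2, so ξ = 411.9/2 = 206 mol.
Outlet amounts (n = n₀ + ν ξ):
  E: 597 − 2(206) = 185.1
  D: 0 + 1(206) = 206
  G: 0 + 1(206) = 206
  F: 409 (inert)
Total out = 1006 mol; y_G = 206 / 1006 = 0.2047.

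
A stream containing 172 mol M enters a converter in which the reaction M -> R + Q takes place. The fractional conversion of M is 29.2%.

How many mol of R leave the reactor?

50.2 mol

M reacted = 0.292 × 172 = 50.22 mol; ν_M = −1, so ξ = 50.22/1 = 50.22 mol.
Outlet amounts (n = n₀ + ν ξ):
  M: 172 − 1(50.22) = 121.8
  R: 0 + 1(50.22) = 50.22
  Q: 0 + 1(50.22) = 50.22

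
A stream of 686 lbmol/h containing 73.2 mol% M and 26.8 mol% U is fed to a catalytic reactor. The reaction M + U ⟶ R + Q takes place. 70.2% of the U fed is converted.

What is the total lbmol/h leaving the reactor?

686 lbmol/h

U reacted = 0.702 × 183.8 = 129.1 lbmol/h; ν_U = −1, so ξ = 129.1/1 = 129.1 lbmol/h.
Outlet amounts (n = n₀ + ν ξ):
  M: 502.2 − 1(129.1) = 373.1
  U: 183.8 − 1(129.1) = 54.79
  R: 0 + 1(129.1) = 129.1
  Q: 0 + 1(129.1) = 129.1
Total out = 373.1 + 54.79 + 129.1 + 129.1 = 686 lbmol/h.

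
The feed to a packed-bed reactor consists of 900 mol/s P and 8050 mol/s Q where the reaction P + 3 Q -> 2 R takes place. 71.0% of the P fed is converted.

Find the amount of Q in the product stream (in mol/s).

6130 mol/s

P reacted = 0.71 × 900 = 639 mol/s; ν_P = −1, so ξ = 639/1 = 639 mol/s.
Outlet amounts (n = n₀ + ν ξ):
  P: 900 − 1(639) = 261
  Q: 8050 − 3(639) = 6133
  R: 0 + 2(639) = 1278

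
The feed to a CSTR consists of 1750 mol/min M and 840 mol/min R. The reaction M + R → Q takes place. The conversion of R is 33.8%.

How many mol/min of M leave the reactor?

R reacted = 0.338 × 840 = 283.9 mol/min; ν_R = −1, so ξ = 283.9/1 = 283.9 mol/min.
Outlet amounts (n = n₀ + ν ξ):
  M: 1750 − 1(283.9) = 1466
  R: 840 − 1(283.9) = 556.1
  Q: 0 + 1(283.9) = 283.9

1470 mol/min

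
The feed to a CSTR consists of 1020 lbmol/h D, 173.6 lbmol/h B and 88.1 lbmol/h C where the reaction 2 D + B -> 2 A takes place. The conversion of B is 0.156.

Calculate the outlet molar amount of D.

B reacted = 0.156 × 173.6 = 27.08 lbmol/h; ν_B = −1, so ξ = 27.08/1 = 27.08 lbmol/h.
Outlet amounts (n = n₀ + ν ξ):
  D: 1020 − 2(27.08) = 965.8
  B: 173.6 − 1(27.08) = 146.5
  A: 0 + 2(27.08) = 54.16
  C: 88.1 (inert)

966 lbmol/h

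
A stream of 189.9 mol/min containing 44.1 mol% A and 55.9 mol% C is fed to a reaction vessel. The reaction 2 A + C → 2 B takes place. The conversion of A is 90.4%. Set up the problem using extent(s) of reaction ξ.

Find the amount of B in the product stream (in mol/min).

A reacted = 0.904 × 83.75 = 75.71 mol/min; ν_A = −2, so ξ = 75.71/2 = 37.85 mol/min.
Outlet amounts (n = n₀ + ν ξ):
  A: 83.75 − 2(37.85) = 8.04
  C: 106.2 − 1(37.85) = 68.3
  B: 0 + 2(37.85) = 75.71

75.7 mol/min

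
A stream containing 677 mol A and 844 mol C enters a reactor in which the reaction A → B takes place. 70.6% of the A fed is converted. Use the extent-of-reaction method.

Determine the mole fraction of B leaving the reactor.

0.314

A reacted = 0.706 × 677 = 478 mol; ν_A = −1, so ξ = 478/1 = 478 mol.
Outlet amounts (n = n₀ + ν ξ):
  A: 677 − 1(478) = 199
  B: 0 + 1(478) = 478
  C: 844 (inert)
Total out = 1521 mol; y_B = 478 / 1521 = 0.3142.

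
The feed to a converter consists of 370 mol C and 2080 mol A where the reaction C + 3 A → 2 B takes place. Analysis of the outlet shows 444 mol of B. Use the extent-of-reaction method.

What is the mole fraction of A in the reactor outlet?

0.705

For B: n = n₀ + 2ξ → 444 = 0 + 2ξ, giving ξ = 222 mol.
Outlet amounts (n = n₀ + ν ξ):
  C: 370 − 1(222) = 148
  A: 2080 − 3(222) = 1414
  B: 0 + 2(222) = 444
Total out = 2006 mol; y_A = 1414 / 2006 = 0.7049.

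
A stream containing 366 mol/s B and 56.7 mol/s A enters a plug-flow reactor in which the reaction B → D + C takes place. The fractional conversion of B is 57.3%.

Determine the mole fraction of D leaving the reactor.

B reacted = 0.573 × 366 = 209.7 mol/s; ν_B = −1, so ξ = 209.7/1 = 209.7 mol/s.
Outlet amounts (n = n₀ + ν ξ):
  B: 366 − 1(209.7) = 156.3
  D: 0 + 1(209.7) = 209.7
  C: 0 + 1(209.7) = 209.7
  A: 56.7 (inert)
Total out = 632.4 mol/s; y_D = 209.7 / 632.4 = 0.3316.

0.332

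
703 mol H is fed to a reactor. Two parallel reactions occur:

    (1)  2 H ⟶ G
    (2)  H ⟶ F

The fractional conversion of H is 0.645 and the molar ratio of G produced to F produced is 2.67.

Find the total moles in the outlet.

Conversion of H: H consumed = 0.645 × 703 = 453.4 mol = 2ξ₁ + 1ξ₂.
Selectivity: 1ξ₁ / (1ξ₂) = 2.67 → ξ₁ = 2.67 ξ₂.
Substitute: (2·2.67 + 1) ξ₂ = 453.4 → ξ₂ = 71.52 mol, ξ₁ = 191 mol.
Outlet amounts (n = n₀ + Σ ν·ξ):
  H: 703 − 2(191) − 1(71.52) = 249.6
  G: 0 + 1(191) = 191
  F: 0 + 1(71.52) = 71.52
Total out = 249.6 + 191 + 71.52 = 512 mol.

512 mol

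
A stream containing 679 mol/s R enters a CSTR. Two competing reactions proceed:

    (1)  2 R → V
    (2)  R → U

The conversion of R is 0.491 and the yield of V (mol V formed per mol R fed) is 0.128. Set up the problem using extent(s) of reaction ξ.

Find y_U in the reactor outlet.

0.269

Yield of V: 1ξ₁ / 679 = 0.128 → ξ₁ = 86.91 mol/s.
Conversion of R: 2ξ₁ + 1ξ₂ = 0.491 × 679 = 333.4 → ξ₂ = 159.6 mol/s.
Outlet amounts (n = n₀ + Σ ν·ξ):
  R: 679 − 2(86.91) − 1(159.6) = 345.6
  V: 0 + 1(86.91) = 86.91
  U: 0 + 1(159.6) = 159.6
Total out = 592.1 mol/s; y_U = 159.6 / 592.1 = 0.2695.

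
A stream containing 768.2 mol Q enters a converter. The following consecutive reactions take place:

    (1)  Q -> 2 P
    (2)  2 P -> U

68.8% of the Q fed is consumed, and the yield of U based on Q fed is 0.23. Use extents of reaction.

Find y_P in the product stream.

Conversion of Q: Q consumed = 1ξ₁ = 0.688 × 768.2 → ξ₁ = 528.5 mol.
Yield of U: 1ξ₂ / 768.2 = 0.23 → ξ₂ = 176.7 mol.
Outlet amounts (n = n₀ + Σ ν·ξ):
  Q: 768.2 − 1(528.5) = 239.7
  P: 0 + 2(528.5) − 2(176.7) = 703.7
  U: 0 + 1(176.7) = 176.7
Total out = 1120 mol; y_P = 703.7 / 1120 = 0.6283.

0.628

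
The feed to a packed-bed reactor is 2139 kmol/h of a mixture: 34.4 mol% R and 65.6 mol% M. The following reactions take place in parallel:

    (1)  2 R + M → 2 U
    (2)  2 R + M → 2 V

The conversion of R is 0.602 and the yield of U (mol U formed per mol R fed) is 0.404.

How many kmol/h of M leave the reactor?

Yield of U: 2ξ₁ / 735.8 = 0.404 → ξ₁ = 148.6 kmol/h.
Conversion of R: 2ξ₁ + 2ξ₂ = 0.602 × 735.8 = 443 → ξ₂ = 72.85 kmol/h.
Outlet amounts (n = n₀ + Σ ν·ξ):
  R: 735.8 − 2(148.6) − 2(72.85) = 292.9
  M: 1403 − 1(148.6) − 1(72.85) = 1182
  U: 0 + 2(148.6) = 297.3
  V: 0 + 2(72.85) = 145.7

1180 kmol/h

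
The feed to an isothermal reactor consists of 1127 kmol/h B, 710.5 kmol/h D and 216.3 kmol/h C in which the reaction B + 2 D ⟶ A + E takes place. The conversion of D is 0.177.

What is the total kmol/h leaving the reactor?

1990 kmol/h

D reacted = 0.177 × 710.5 = 125.8 kmol/h; ν_D = −2, so ξ = 125.8/2 = 62.88 kmol/h.
Outlet amounts (n = n₀ + ν ξ):
  B: 1127 − 1(62.88) = 1064
  D: 710.5 − 2(62.88) = 584.7
  A: 0 + 1(62.88) = 62.88
  E: 0 + 1(62.88) = 62.88
  C: 216.3 (inert)
Total out = 1064 + 584.7 + 62.88 + 62.88 + 216.3 = 1991 kmol/h.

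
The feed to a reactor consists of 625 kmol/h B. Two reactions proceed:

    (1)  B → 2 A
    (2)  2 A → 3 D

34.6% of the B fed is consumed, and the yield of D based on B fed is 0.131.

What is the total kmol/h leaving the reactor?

869 kmol/h

Conversion of B: B consumed = 1ξ₁ = 0.346 × 625 → ξ₁ = 216.2 kmol/h.
Yield of D: 3ξ₂ / 625 = 0.131 → ξ₂ = 27.29 kmol/h.
Outlet amounts (n = n₀ + Σ ν·ξ):
  B: 625 − 1(216.2) = 408.8
  A: 0 + 2(216.2) − 2(27.29) = 377.9
  D: 0 + 3(27.29) = 81.88
Total out = 408.8 + 377.9 + 81.88 = 868.5 kmol/h.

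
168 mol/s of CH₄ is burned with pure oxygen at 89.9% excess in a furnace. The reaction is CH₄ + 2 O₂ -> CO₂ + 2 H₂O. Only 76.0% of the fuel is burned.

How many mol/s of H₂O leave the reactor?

Stoichiometric O₂ = 2 × 168 = 336 mol/s; O₂ fed = 336 × 1.899 = 638.1 mol/s.
Fuel reacted = 0.76 × 168 → ξ = 127.7 mol/s.
Outlet (n = n₀ + ν ξ):
  CH₄: 168 − 1(127.7) = 40.32
  O₂: 638.1 − 2(127.7) = 382.7
  CO₂: 0 + 1(127.7) = 127.7
  H₂O: 0 + 2(127.7) = 255.4

255 mol/s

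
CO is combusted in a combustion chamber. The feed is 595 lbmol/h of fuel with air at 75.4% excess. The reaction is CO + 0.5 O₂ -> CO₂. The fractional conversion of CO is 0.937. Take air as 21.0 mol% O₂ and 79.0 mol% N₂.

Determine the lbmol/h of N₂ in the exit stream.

Stoichiometric O₂ = 0.5 × 595 = 297.5 lbmol/h; O₂ fed = 297.5 × 1.754 = 521.8 lbmol/h.
N₂ fed = 521.8 × 79/21 = 1963 lbmol/h.
Fuel reacted = 0.937 × 595 → ξ = 557.5 lbmol/h.
Outlet (n = n₀ + ν ξ):
  CO: 595 − 1(557.5) = 37.49
  O₂: 521.8 − 0.5(557.5) = 243.1
  N₂: 1963 (inert)
  CO₂: 0 + 1(557.5) = 557.5

1960 lbmol/h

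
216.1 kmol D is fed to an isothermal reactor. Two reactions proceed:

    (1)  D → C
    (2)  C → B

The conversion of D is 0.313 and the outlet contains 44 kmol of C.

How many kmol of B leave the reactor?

Conversion of D: D consumed = 1ξ₁ = 0.313 × 216.1 → ξ₁ = 67.64 kmol.
C balance: n_C = 0 + 1ξ₁ − 1ξ₂ = 44 → ξ₂ = (1·67.64 − 44)/1 = 23.64 kmol.
Outlet amounts (n = n₀ + Σ ν·ξ):
  D: 216.1 − 1(67.64) = 148.5
  C: 0 + 1(67.64) − 1(23.64) = 44
  B: 0 + 1(23.64) = 23.64

23.6 kmol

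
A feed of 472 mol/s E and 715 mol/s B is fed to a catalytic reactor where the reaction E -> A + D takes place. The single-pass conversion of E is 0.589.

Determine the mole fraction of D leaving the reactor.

0.19

E reacted = 0.589 × 472 = 278 mol/s; ν_E = −1, so ξ = 278/1 = 278 mol/s.
Outlet amounts (n = n₀ + ν ξ):
  E: 472 − 1(278) = 194
  A: 0 + 1(278) = 278
  D: 0 + 1(278) = 278
  B: 715 (inert)
Total out = 1465 mol/s; y_D = 278 / 1465 = 0.1898.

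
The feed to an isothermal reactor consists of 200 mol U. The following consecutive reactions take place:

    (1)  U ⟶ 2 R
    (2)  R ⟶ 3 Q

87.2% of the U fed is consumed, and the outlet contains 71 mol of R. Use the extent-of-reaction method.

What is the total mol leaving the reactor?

Conversion of U: U consumed = 1ξ₁ = 0.872 × 200 → ξ₁ = 174.4 mol.
R balance: n_R = 0 + 2ξ₁ − 1ξ₂ = 71 → ξ₂ = (2·174.4 − 71)/1 = 277.8 mol.
Outlet amounts (n = n₀ + Σ ν·ξ):
  U: 200 − 1(174.4) = 25.6
  R: 0 + 2(174.4) − 1(277.8) = 71
  Q: 0 + 3(277.8) = 833.4
Total out = 25.6 + 71 + 833.4 = 930 mol.

930 mol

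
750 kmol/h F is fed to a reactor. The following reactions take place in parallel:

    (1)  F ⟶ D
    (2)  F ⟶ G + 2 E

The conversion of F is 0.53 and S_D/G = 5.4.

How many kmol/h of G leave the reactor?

62.1 kmol/h

Conversion of F: F consumed = 0.53 × 750 = 397.5 kmol/h = 1ξ₁ + 1ξ₂.
Selectivity: 1ξ₁ / (1ξ₂) = 5.4 → ξ₁ = 5.4 ξ₂.
Substitute: (1·5.4 + 1) ξ₂ = 397.5 → ξ₂ = 62.11 kmol/h, ξ₁ = 335.4 kmol/h.
Outlet amounts (n = n₀ + Σ ν·ξ):
  F: 750 − 1(335.4) − 1(62.11) = 352.5
  D: 0 + 1(335.4) = 335.4
  G: 0 + 1(62.11) = 62.11
  E: 0 + 2(62.11) = 124.2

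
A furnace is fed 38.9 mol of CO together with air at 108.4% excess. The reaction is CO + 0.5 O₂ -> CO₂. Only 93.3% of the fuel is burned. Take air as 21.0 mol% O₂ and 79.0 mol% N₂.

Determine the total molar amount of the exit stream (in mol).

214 mol

Stoichiometric O₂ = 0.5 × 38.9 = 19.45 mol; O₂ fed = 19.45 × 2.084 = 40.53 mol.
N₂ fed = 40.53 × 79/21 = 152.5 mol.
Fuel reacted = 0.933 × 38.9 → ξ = 36.29 mol.
Outlet (n = n₀ + ν ξ):
  CO: 38.9 − 1(36.29) = 2.606
  O₂: 40.53 − 0.5(36.29) = 22.39
  N₂: 152.5 (inert)
  CO₂: 0 + 1(36.29) = 36.29
Total out = 2.606 + 22.39 + 152.5 + 36.29 = 213.8 mol.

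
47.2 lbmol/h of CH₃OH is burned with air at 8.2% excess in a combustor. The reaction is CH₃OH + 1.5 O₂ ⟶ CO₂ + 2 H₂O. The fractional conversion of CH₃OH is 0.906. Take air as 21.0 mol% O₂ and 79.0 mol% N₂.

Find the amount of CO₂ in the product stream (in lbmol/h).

Stoichiometric O₂ = 1.5 × 47.2 = 70.8 lbmol/h; O₂ fed = 70.8 × 1.082 = 76.61 lbmol/h.
N₂ fed = 76.61 × 79/21 = 288.2 lbmol/h.
Fuel reacted = 0.906 × 47.2 → ξ = 42.76 lbmol/h.
Outlet (n = n₀ + ν ξ):
  CH₃OH: 47.2 − 1(42.76) = 4.437
  O₂: 76.61 − 1.5(42.76) = 12.46
  N₂: 288.2 (inert)
  CO₂: 0 + 1(42.76) = 42.76
  H₂O: 0 + 2(42.76) = 85.53

42.8 lbmol/h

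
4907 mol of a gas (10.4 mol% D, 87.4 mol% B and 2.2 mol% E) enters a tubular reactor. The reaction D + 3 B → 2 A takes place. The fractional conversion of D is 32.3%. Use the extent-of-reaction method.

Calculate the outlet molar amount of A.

D reacted = 0.323 × 510.3 = 164.8 mol; ν_D = −1, so ξ = 164.8/1 = 164.8 mol.
Outlet amounts (n = n₀ + ν ξ):
  D: 510.3 − 1(164.8) = 345.5
  B: 4289 − 3(164.8) = 3794
  A: 0 + 2(164.8) = 329.7
  E: 108 (inert)

330 mol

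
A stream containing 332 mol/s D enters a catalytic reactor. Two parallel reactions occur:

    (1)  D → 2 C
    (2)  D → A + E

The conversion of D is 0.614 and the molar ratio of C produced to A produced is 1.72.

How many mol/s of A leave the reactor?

Conversion of D: D consumed = 0.614 × 332 = 203.8 mol/s = 1ξ₁ + 1ξ₂.
Selectivity: 2ξ₁ / (1ξ₂) = 1.72 → ξ₁ = 0.86 ξ₂.
Substitute: (1·0.86 + 1) ξ₂ = 203.8 → ξ₂ = 109.6 mol/s, ξ₁ = 94.25 mol/s.
Outlet amounts (n = n₀ + Σ ν·ξ):
  D: 332 − 1(94.25) − 1(109.6) = 128.2
  C: 0 + 2(94.25) = 188.5
  A: 0 + 1(109.6) = 109.6
  E: 0 + 1(109.6) = 109.6

110 mol/s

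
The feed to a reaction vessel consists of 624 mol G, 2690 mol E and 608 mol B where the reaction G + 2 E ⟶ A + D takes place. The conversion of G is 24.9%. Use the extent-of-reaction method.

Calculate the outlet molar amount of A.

155 mol

G reacted = 0.249 × 624 = 155.4 mol; ν_G = −1, so ξ = 155.4/1 = 155.4 mol.
Outlet amounts (n = n₀ + ν ξ):
  G: 624 − 1(155.4) = 468.6
  E: 2690 − 2(155.4) = 2379
  A: 0 + 1(155.4) = 155.4
  D: 0 + 1(155.4) = 155.4
  B: 608 (inert)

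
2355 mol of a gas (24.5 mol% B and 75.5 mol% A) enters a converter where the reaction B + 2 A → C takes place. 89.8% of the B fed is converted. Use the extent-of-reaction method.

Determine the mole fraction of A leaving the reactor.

B reacted = 0.898 × 577 = 518.1 mol; ν_B = −1, so ξ = 518.1/1 = 518.1 mol.
Outlet amounts (n = n₀ + ν ξ):
  B: 577 − 1(518.1) = 58.85
  A: 1778 − 2(518.1) = 741.8
  C: 0 + 1(518.1) = 518.1
Total out = 1319 mol; y_A = 741.8 / 1319 = 0.5625.

0.562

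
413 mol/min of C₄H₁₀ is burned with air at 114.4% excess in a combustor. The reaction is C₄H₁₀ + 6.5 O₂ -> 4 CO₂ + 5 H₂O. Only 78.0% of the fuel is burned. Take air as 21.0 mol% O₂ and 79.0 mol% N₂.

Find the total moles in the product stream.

28300 mol/min

Stoichiometric O₂ = 6.5 × 413 = 2684 mol/min; O₂ fed = 2684 × 2.144 = 5756 mol/min.
N₂ fed = 5756 × 79/21 = 21650 mol/min.
Fuel reacted = 0.78 × 413 → ξ = 322.1 mol/min.
Outlet (n = n₀ + ν ξ):
  C₄H₁₀: 413 − 1(322.1) = 90.86
  O₂: 5756 − 6.5(322.1) = 3662
  N₂: 21650 (inert)
  CO₂: 0 + 4(322.1) = 1289
  H₂O: 0 + 5(322.1) = 1611
Total out = 90.86 + 3662 + 21650 + 1289 + 1611 = 28300 mol/min.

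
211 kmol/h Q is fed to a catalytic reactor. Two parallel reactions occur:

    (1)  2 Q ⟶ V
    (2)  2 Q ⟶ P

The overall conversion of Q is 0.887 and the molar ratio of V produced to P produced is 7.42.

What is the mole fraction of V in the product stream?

Conversion of Q: Q consumed = 0.887 × 211 = 187.2 kmol/h = 2ξ₁ + 2ξ₂.
Selectivity: 1ξ₁ / (1ξ₂) = 7.42 → ξ₁ = 7.42 ξ₂.
Substitute: (2·7.42 + 2) ξ₂ = 187.2 → ξ₂ = 11.11 kmol/h, ξ₁ = 82.46 kmol/h.
Outlet amounts (n = n₀ + Σ ν·ξ):
  Q: 211 − 2(82.46) − 2(11.11) = 23.84
  V: 0 + 1(82.46) = 82.46
  P: 0 + 1(11.11) = 11.11
Total out = 117.4 kmol/h; y_V = 82.46 / 117.4 = 0.7023.

0.702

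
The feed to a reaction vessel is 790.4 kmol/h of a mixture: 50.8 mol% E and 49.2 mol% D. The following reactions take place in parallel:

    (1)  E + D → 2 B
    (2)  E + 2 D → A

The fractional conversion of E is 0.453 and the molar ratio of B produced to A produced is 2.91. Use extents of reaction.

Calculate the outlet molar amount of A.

74.1 kmol/h

Conversion of E: E consumed = 0.453 × 401.5 = 181.9 kmol/h = 1ξ₁ + 1ξ₂.
Selectivity: 2ξ₁ / (1ξ₂) = 2.91 → ξ₁ = 1.455 ξ₂.
Substitute: (1·1.455 + 1) ξ₂ = 181.9 → ξ₂ = 74.09 kmol/h, ξ₁ = 107.8 kmol/h.
Outlet amounts (n = n₀ + Σ ν·ξ):
  E: 401.5 − 1(107.8) − 1(74.09) = 219.6
  D: 388.9 − 1(107.8) − 2(74.09) = 132.9
  B: 0 + 2(107.8) = 215.6
  A: 0 + 1(74.09) = 74.09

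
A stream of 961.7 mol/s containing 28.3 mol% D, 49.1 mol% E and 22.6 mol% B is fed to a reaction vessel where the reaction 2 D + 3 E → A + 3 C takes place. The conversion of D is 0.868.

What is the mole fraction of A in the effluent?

0.14

D reacted = 0.868 × 272.2 = 236.2 mol/s; ν_D = −2, so ξ = 236.2/2 = 118.1 mol/s.
Outlet amounts (n = n₀ + ν ξ):
  D: 272.2 − 2(118.1) = 35.93
  E: 472.2 − 3(118.1) = 117.8
  A: 0 + 1(118.1) = 118.1
  C: 0 + 3(118.1) = 354.4
  B: 217.3 (inert)
Total out = 843.6 mol/s; y_A = 118.1 / 843.6 = 0.14.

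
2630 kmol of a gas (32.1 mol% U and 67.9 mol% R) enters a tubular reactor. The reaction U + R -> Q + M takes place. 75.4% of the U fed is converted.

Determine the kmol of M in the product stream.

U reacted = 0.754 × 844.2 = 636.5 kmol; ν_U = −1, so ξ = 636.5/1 = 636.5 kmol.
Outlet amounts (n = n₀ + ν ξ):
  U: 844.2 − 1(636.5) = 207.7
  R: 1786 − 1(636.5) = 1149
  Q: 0 + 1(636.5) = 636.5
  M: 0 + 1(636.5) = 636.5

637 kmol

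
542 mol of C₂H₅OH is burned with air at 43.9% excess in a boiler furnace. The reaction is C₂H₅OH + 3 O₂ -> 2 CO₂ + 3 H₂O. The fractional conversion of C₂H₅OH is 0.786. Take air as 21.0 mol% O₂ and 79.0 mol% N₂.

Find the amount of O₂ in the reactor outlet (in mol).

Stoichiometric O₂ = 3 × 542 = 1626 mol; O₂ fed = 1626 × 1.439 = 2340 mol.
N₂ fed = 2340 × 79/21 = 8802 mol.
Fuel reacted = 0.786 × 542 → ξ = 426 mol.
Outlet (n = n₀ + ν ξ):
  C₂H₅OH: 542 − 1(426) = 116
  O₂: 2340 − 3(426) = 1062
  N₂: 8802 (inert)
  CO₂: 0 + 2(426) = 852
  H₂O: 0 + 3(426) = 1278

1060 mol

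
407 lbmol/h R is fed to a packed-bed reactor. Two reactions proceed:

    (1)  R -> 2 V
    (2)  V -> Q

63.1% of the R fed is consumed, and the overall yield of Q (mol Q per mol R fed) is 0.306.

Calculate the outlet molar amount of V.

389 lbmol/h

Conversion of R: R consumed = 1ξ₁ = 0.631 × 407 → ξ₁ = 256.8 lbmol/h.
Yield of Q: 1ξ₂ / 407 = 0.306 → ξ₂ = 124.5 lbmol/h.
Outlet amounts (n = n₀ + Σ ν·ξ):
  R: 407 − 1(256.8) = 150.2
  V: 0 + 2(256.8) − 1(124.5) = 389.1
  Q: 0 + 1(124.5) = 124.5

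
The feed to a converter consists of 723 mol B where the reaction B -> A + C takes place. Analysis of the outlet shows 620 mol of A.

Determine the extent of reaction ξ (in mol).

ξ = 620 mol

For A: n = n₀ + 1ξ → 620 = 0 + 1ξ, giving ξ = 620 mol.
Outlet amounts (n = n₀ + ν ξ):
  B: 723 − 1(620) = 103
  A: 0 + 1(620) = 620
  C: 0 + 1(620) = 620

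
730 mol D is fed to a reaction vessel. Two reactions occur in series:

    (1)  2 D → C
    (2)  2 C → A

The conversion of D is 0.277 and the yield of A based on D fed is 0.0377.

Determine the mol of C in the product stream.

46.1 mol

Conversion of D: D consumed = 2ξ₁ = 0.277 × 730 → ξ₁ = 101.1 mol.
Yield of A: 1ξ₂ / 730 = 0.0377 → ξ₂ = 27.52 mol.
Outlet amounts (n = n₀ + Σ ν·ξ):
  D: 730 − 2(101.1) = 527.8
  C: 0 + 1(101.1) − 2(27.52) = 46.06
  A: 0 + 1(27.52) = 27.52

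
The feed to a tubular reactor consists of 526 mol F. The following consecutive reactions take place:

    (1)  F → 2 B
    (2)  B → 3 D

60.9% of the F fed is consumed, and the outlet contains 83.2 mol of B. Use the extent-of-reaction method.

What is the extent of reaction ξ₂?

Conversion of F: F consumed = 1ξ₁ = 0.609 × 526 → ξ₁ = 320.3 mol.
B balance: n_B = 0 + 2ξ₁ − 1ξ₂ = 83.2 → ξ₂ = (2·320.3 − 83.2)/1 = 557.5 mol.
Outlet amounts (n = n₀ + Σ ν·ξ):
  F: 526 − 1(320.3) = 205.7
  B: 0 + 2(320.3) − 1(557.5) = 83.2
  D: 0 + 3(557.5) = 1672

ξ₂ = 557 mol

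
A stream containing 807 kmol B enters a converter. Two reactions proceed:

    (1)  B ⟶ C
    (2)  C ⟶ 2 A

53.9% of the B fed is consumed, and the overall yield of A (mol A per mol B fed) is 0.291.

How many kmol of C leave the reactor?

Conversion of B: B consumed = 1ξ₁ = 0.539 × 807 → ξ₁ = 435 kmol.
Yield of A: 2ξ₂ / 807 = 0.291 → ξ₂ = 117.4 kmol.
Outlet amounts (n = n₀ + Σ ν·ξ):
  B: 807 − 1(435) = 372
  C: 0 + 1(435) − 1(117.4) = 317.6
  A: 0 + 2(117.4) = 234.8

318 kmol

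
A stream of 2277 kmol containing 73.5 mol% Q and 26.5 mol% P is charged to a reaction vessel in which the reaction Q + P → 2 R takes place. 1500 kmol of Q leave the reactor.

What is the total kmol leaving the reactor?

2280 kmol

For Q: n = n₀ − 1ξ → 1500 = 1674 − 1ξ, giving ξ = 173.6 kmol.
Outlet amounts (n = n₀ + ν ξ):
  Q: 1674 − 1(173.6) = 1500
  P: 603.4 − 1(173.6) = 429.8
  R: 0 + 2(173.6) = 347.2
Total out = 1500 + 429.8 + 347.2 = 2277 kmol.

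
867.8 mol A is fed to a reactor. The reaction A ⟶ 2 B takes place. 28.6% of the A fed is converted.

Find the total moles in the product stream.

A reacted = 0.286 × 867.8 = 248.2 mol; ν_A = −1, so ξ = 248.2/1 = 248.2 mol.
Outlet amounts (n = n₀ + ν ξ):
  A: 867.8 − 1(248.2) = 619.6
  B: 0 + 2(248.2) = 496.4
Total out = 619.6 + 496.4 = 1116 mol.

1120 mol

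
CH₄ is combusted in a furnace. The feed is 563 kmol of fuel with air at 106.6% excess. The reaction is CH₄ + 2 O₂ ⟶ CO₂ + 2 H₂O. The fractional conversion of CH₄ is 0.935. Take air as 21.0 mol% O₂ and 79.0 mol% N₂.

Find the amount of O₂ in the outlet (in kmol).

Stoichiometric O₂ = 2 × 563 = 1126 kmol; O₂ fed = 1126 × 2.066 = 2326 kmol.
N₂ fed = 2326 × 79/21 = 8751 kmol.
Fuel reacted = 0.935 × 563 → ξ = 526.4 kmol.
Outlet (n = n₀ + ν ξ):
  CH₄: 563 − 1(526.4) = 36.59
  O₂: 2326 − 2(526.4) = 1274
  N₂: 8751 (inert)
  CO₂: 0 + 1(526.4) = 526.4
  H₂O: 0 + 2(526.4) = 1053

1270 kmol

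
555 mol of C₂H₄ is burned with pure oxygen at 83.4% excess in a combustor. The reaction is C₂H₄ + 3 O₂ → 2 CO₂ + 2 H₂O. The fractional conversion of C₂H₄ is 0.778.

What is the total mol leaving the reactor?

Stoichiometric O₂ = 3 × 555 = 1665 mol; O₂ fed = 1665 × 1.834 = 3054 mol.
Fuel reacted = 0.778 × 555 → ξ = 431.8 mol.
Outlet (n = n₀ + ν ξ):
  C₂H₄: 555 − 1(431.8) = 123.2
  O₂: 3054 − 3(431.8) = 1758
  CO₂: 0 + 2(431.8) = 863.6
  H₂O: 0 + 2(431.8) = 863.6
Total out = 123.2 + 1758 + 863.6 + 863.6 = 3609 mol.

3610 mol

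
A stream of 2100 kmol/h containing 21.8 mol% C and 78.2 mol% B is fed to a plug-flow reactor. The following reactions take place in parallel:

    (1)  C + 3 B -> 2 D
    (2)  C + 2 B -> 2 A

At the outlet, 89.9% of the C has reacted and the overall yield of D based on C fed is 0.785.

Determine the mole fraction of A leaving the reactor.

0.307

Yield of D: 2ξ₁ / 457.8 = 0.785 → ξ₁ = 179.7 kmol/h.
Conversion of C: 1ξ₁ + 1ξ₂ = 0.899 × 457.8 = 411.6 → ξ₂ = 231.9 kmol/h.
Outlet amounts (n = n₀ + Σ ν·ξ):
  C: 457.8 − 1(179.7) − 1(231.9) = 46.24
  B: 1642 − 3(179.7) − 2(231.9) = 639.4
  D: 0 + 2(179.7) = 359.4
  A: 0 + 2(231.9) = 463.8
Total out = 1509 kmol/h; y_A = 463.8 / 1509 = 0.3074.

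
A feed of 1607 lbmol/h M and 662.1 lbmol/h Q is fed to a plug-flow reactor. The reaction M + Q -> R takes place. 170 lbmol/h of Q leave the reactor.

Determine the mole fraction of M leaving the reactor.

For Q: n = n₀ − 1ξ → 170 = 662.1 − 1ξ, giving ξ = 492.1 lbmol/h.
Outlet amounts (n = n₀ + ν ξ):
  M: 1607 − 1(492.1) = 1115
  Q: 662.1 − 1(492.1) = 170
  R: 0 + 1(492.1) = 492.1
Total out = 1777 lbmol/h; y_M = 1115 / 1777 = 0.6274.

0.627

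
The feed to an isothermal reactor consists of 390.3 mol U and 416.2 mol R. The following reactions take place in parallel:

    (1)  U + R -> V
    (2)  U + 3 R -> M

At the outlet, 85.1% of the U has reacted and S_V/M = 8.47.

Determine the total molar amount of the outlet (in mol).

Conversion of U: U consumed = 0.851 × 390.3 = 332.1 mol = 1ξ₁ + 1ξ₂.
Selectivity: 1ξ₁ / (1ξ₂) = 8.47 → ξ₁ = 8.47 ξ₂.
Substitute: (1·8.47 + 1) ξ₂ = 332.1 → ξ₂ = 35.07 mol, ξ₁ = 297.1 mol.
Outlet amounts (n = n₀ + Σ ν·ξ):
  U: 390.3 − 1(297.1) − 1(35.07) = 58.15
  R: 416.2 − 1(297.1) − 3(35.07) = 13.91
  V: 0 + 1(297.1) = 297.1
  M: 0 + 1(35.07) = 35.07
Total out = 58.15 + 13.91 + 297.1 + 35.07 = 404.2 mol.

404 mol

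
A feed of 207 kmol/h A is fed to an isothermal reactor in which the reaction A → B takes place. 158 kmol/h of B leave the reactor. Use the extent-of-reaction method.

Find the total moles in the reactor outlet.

207 kmol/h

For B: n = n₀ + 1ξ → 158 = 0 + 1ξ, giving ξ = 158 kmol/h.
Outlet amounts (n = n₀ + ν ξ):
  A: 207 − 1(158) = 49
  B: 0 + 1(158) = 158
Total out = 49 + 158 = 207 kmol/h.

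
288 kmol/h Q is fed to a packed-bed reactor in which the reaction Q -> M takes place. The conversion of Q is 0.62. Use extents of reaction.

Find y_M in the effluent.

Q reacted = 0.62 × 288 = 178.6 kmol/h; ν_Q = −1, so ξ = 178.6/1 = 178.6 kmol/h.
Outlet amounts (n = n₀ + ν ξ):
  Q: 288 − 1(178.6) = 109.4
  M: 0 + 1(178.6) = 178.6
Total out = 288 kmol/h; y_M = 178.6 / 288 = 0.62.

0.62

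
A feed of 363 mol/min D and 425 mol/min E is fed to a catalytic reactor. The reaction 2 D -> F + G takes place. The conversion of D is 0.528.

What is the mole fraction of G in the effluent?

D reacted = 0.528 × 363 = 191.7 mol/min; ν_D = −2, so ξ = 191.7/2 = 95.83 mol/min.
Outlet amounts (n = n₀ + ν ξ):
  D: 363 − 2(95.83) = 171.3
  F: 0 + 1(95.83) = 95.83
  G: 0 + 1(95.83) = 95.83
  E: 425 (inert)
Total out = 788 mol/min; y_G = 95.83 / 788 = 0.1216.

0.122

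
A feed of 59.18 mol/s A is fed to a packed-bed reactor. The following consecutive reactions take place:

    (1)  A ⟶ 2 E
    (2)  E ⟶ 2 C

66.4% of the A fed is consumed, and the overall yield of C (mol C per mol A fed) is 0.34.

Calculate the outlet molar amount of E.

Conversion of A: A consumed = 1ξ₁ = 0.664 × 59.18 → ξ₁ = 39.3 mol/s.
Yield of C: 2ξ₂ / 59.18 = 0.34 → ξ₂ = 10.06 mol/s.
Outlet amounts (n = n₀ + Σ ν·ξ):
  A: 59.18 − 1(39.3) = 19.88
  E: 0 + 2(39.3) − 1(10.06) = 68.53
  C: 0 + 2(10.06) = 20.12

68.5 mol/s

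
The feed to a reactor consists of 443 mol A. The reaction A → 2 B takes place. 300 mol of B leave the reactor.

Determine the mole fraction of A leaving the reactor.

For B: n = n₀ + 2ξ → 300 = 0 + 2ξ, giving ξ = 150 mol.
Outlet amounts (n = n₀ + ν ξ):
  A: 443 − 1(150) = 293
  B: 0 + 2(150) = 300
Total out = 593 mol; y_A = 293 / 593 = 0.4941.

0.494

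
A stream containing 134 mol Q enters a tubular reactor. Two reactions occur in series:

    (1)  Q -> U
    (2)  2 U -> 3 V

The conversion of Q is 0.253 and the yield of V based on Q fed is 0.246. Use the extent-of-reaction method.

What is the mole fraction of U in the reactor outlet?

Conversion of Q: Q consumed = 1ξ₁ = 0.253 × 134 → ξ₁ = 33.9 mol.
Yield of V: 3ξ₂ / 134 = 0.246 → ξ₂ = 10.99 mol.
Outlet amounts (n = n₀ + Σ ν·ξ):
  Q: 134 − 1(33.9) = 100.1
  U: 0 + 1(33.9) − 2(10.99) = 11.93
  V: 0 + 3(10.99) = 32.96
Total out = 145 mol; y_U = 11.93 / 145 = 0.08226.

0.0823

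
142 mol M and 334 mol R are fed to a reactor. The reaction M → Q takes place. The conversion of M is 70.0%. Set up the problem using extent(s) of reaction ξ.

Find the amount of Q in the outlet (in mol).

M reacted = 0.7 × 142 = 99.4 mol; ν_M = −1, so ξ = 99.4/1 = 99.4 mol.
Outlet amounts (n = n₀ + ν ξ):
  M: 142 − 1(99.4) = 42.6
  Q: 0 + 1(99.4) = 99.4
  R: 334 (inert)

99.4 mol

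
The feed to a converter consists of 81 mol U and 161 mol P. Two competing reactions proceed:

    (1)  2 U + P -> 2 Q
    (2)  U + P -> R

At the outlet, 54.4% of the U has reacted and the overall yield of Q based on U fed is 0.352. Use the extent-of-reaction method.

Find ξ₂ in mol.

ξ₂ = 15.6 mol

Yield of Q: 2ξ₁ / 81 = 0.352 → ξ₁ = 14.26 mol.
Conversion of U: 2ξ₁ + 1ξ₂ = 0.544 × 81 = 44.06 → ξ₂ = 15.55 mol.
Outlet amounts (n = n₀ + Σ ν·ξ):
  U: 81 − 2(14.26) − 1(15.55) = 36.94
  P: 161 − 1(14.26) − 1(15.55) = 131.2
  Q: 0 + 2(14.26) = 28.51
  R: 0 + 1(15.55) = 15.55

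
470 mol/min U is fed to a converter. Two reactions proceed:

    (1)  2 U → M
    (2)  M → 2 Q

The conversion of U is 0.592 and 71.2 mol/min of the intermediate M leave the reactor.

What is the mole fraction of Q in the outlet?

0.341

Conversion of U: U consumed = 2ξ₁ = 0.592 × 470 → ξ₁ = 139.1 mol/min.
M balance: n_M = 0 + 1ξ₁ − 1ξ₂ = 71.2 → ξ₂ = (1·139.1 − 71.2)/1 = 67.92 mol/min.
Outlet amounts (n = n₀ + Σ ν·ξ):
  U: 470 − 2(139.1) = 191.8
  M: 0 + 1(139.1) − 1(67.92) = 71.2
  Q: 0 + 2(67.92) = 135.8
Total out = 398.8 mol/min; y_Q = 135.8 / 398.8 = 0.3406.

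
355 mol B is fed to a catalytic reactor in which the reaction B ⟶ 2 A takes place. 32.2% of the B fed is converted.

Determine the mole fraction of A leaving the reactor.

0.487

B reacted = 0.322 × 355 = 114.3 mol; ν_B = −1, so ξ = 114.3/1 = 114.3 mol.
Outlet amounts (n = n₀ + ν ξ):
  B: 355 − 1(114.3) = 240.7
  A: 0 + 2(114.3) = 228.6
Total out = 469.3 mol; y_A = 228.6 / 469.3 = 0.4871.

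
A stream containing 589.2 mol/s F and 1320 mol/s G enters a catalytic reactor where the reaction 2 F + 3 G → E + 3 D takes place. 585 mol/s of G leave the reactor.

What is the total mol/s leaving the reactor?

For G: n = n₀ − 3ξ → 585 = 1320 − 3ξ, giving ξ = 245 mol/s.
Outlet amounts (n = n₀ + ν ξ):
  F: 589.2 − 2(245) = 99.2
  G: 1320 − 3(245) = 585
  E: 0 + 1(245) = 245
  D: 0 + 3(245) = 735
Total out = 99.2 + 585 + 245 + 735 = 1664 mol/s.

1660 mol/s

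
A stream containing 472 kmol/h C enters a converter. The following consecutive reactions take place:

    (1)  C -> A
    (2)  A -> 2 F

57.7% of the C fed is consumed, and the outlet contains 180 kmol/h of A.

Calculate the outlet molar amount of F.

185 kmol/h

Conversion of C: C consumed = 1ξ₁ = 0.577 × 472 → ξ₁ = 272.3 kmol/h.
A balance: n_A = 0 + 1ξ₁ − 1ξ₂ = 180 → ξ₂ = (1·272.3 − 180)/1 = 92.34 kmol/h.
Outlet amounts (n = n₀ + Σ ν·ξ):
  C: 472 − 1(272.3) = 199.7
  A: 0 + 1(272.3) − 1(92.34) = 180
  F: 0 + 2(92.34) = 184.7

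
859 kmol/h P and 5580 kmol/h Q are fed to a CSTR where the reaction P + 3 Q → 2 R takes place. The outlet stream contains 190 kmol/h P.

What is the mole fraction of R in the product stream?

For P: n = n₀ − 1ξ → 190 = 859 − 1ξ, giving ξ = 669 kmol/h.
Outlet amounts (n = n₀ + ν ξ):
  P: 859 − 1(669) = 190
  Q: 5580 − 3(669) = 3573
  R: 0 + 2(669) = 1338
Total out = 5101 kmol/h; y_R = 1338 / 5101 = 0.2623.

0.262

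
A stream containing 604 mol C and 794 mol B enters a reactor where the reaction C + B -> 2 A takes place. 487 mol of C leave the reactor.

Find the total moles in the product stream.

For C: n = n₀ − 1ξ → 487 = 604 − 1ξ, giving ξ = 117 mol.
Outlet amounts (n = n₀ + ν ξ):
  C: 604 − 1(117) = 487
  B: 794 − 1(117) = 677
  A: 0 + 2(117) = 234
Total out = 487 + 677 + 234 = 1398 mol.

1400 mol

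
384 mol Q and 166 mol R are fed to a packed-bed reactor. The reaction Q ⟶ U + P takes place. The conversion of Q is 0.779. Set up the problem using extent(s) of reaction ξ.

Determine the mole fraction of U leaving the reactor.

0.352

Q reacted = 0.779 × 384 = 299.1 mol; ν_Q = −1, so ξ = 299.1/1 = 299.1 mol.
Outlet amounts (n = n₀ + ν ξ):
  Q: 384 − 1(299.1) = 84.86
  U: 0 + 1(299.1) = 299.1
  P: 0 + 1(299.1) = 299.1
  R: 166 (inert)
Total out = 849.1 mol; y_U = 299.1 / 849.1 = 0.3523.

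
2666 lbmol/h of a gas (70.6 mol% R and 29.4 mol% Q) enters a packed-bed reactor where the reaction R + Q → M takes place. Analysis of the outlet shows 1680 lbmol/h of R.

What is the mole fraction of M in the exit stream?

0.0821

For R: n = n₀ − 1ξ → 1680 = 1882 − 1ξ, giving ξ = 202.2 lbmol/h.
Outlet amounts (n = n₀ + ν ξ):
  R: 1882 − 1(202.2) = 1680
  Q: 783.8 − 1(202.2) = 581.6
  M: 0 + 1(202.2) = 202.2
Total out = 2464 lbmol/h; y_M = 202.2 / 2464 = 0.08207.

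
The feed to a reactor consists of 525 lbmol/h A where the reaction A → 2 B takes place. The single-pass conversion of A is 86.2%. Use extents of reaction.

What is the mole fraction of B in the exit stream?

0.926

A reacted = 0.862 × 525 = 452.6 lbmol/h; ν_A = −1, so ξ = 452.6/1 = 452.6 lbmol/h.
Outlet amounts (n = n₀ + ν ξ):
  A: 525 − 1(452.6) = 72.45
  B: 0 + 2(452.6) = 905.1
Total out = 977.5 lbmol/h; y_B = 905.1 / 977.5 = 0.9259.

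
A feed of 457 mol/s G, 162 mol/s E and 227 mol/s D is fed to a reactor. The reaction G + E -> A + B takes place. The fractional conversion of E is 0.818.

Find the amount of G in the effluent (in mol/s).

324 mol/s

E reacted = 0.818 × 162 = 132.5 mol/s; ν_E = −1, so ξ = 132.5/1 = 132.5 mol/s.
Outlet amounts (n = n₀ + ν ξ):
  G: 457 − 1(132.5) = 324.5
  E: 162 − 1(132.5) = 29.48
  A: 0 + 1(132.5) = 132.5
  B: 0 + 1(132.5) = 132.5
  D: 227 (inert)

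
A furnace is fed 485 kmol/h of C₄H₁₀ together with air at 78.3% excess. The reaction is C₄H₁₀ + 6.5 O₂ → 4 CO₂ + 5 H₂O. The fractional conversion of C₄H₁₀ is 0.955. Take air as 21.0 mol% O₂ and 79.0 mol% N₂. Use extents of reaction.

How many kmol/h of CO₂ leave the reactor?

1850 kmol/h

Stoichiometric O₂ = 6.5 × 485 = 3152 kmol/h; O₂ fed = 3152 × 1.783 = 5621 kmol/h.
N₂ fed = 5621 × 79/21 = 21150 kmol/h.
Fuel reacted = 0.955 × 485 → ξ = 463.2 kmol/h.
Outlet (n = n₀ + ν ξ):
  C₄H₁₀: 485 − 1(463.2) = 21.83
  O₂: 5621 − 6.5(463.2) = 2610
  N₂: 21150 (inert)
  CO₂: 0 + 4(463.2) = 1853
  H₂O: 0 + 5(463.2) = 2316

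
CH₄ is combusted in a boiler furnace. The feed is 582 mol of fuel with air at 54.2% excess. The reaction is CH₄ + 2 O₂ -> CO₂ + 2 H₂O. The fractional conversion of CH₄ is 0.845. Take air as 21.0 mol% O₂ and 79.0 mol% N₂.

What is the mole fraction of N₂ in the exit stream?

0.74

Stoichiometric O₂ = 2 × 582 = 1164 mol; O₂ fed = 1164 × 1.542 = 1795 mol.
N₂ fed = 1795 × 79/21 = 6752 mol.
Fuel reacted = 0.845 × 582 → ξ = 491.8 mol.
Outlet (n = n₀ + ν ξ):
  CH₄: 582 − 1(491.8) = 90.21
  O₂: 1795 − 2(491.8) = 811.3
  N₂: 6752 (inert)
  CO₂: 0 + 1(491.8) = 491.8
  H₂O: 0 + 2(491.8) = 983.6
Total out = 9129 mol; y_N₂ = 6752 / 9129 = 0.7396.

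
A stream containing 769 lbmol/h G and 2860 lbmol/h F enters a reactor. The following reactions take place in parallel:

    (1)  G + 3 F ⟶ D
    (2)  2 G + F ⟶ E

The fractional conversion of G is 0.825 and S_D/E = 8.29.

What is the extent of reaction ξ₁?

ξ₁ = 511 lbmol/h

Conversion of G: G consumed = 0.825 × 769 = 634.4 lbmol/h = 1ξ₁ + 2ξ₂.
Selectivity: 1ξ₁ / (1ξ₂) = 8.29 → ξ₁ = 8.29 ξ₂.
Substitute: (1·8.29 + 2) ξ₂ = 634.4 → ξ₂ = 61.65 lbmol/h, ξ₁ = 511.1 lbmol/h.
Outlet amounts (n = n₀ + Σ ν·ξ):
  G: 769 − 1(511.1) − 2(61.65) = 134.6
  F: 2860 − 3(511.1) − 1(61.65) = 1265
  D: 0 + 1(511.1) = 511.1
  E: 0 + 1(61.65) = 61.65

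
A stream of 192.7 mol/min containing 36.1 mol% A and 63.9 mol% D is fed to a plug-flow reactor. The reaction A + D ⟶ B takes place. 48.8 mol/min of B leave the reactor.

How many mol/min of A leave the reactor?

For B: n = n₀ + 1ξ → 48.8 = 0 + 1ξ, giving ξ = 48.8 mol/min.
Outlet amounts (n = n₀ + ν ξ):
  A: 69.56 − 1(48.8) = 20.76
  D: 123.1 − 1(48.8) = 74.34
  B: 0 + 1(48.8) = 48.8

20.8 mol/min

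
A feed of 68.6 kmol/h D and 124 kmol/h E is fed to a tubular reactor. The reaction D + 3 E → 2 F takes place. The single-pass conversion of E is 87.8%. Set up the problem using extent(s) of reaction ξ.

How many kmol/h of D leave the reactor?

E reacted = 0.878 × 124 = 108.9 kmol/h; ν_E = −3, so ξ = 108.9/3 = 36.29 kmol/h.
Outlet amounts (n = n₀ + ν ξ):
  D: 68.6 − 1(36.29) = 32.31
  E: 124 − 3(36.29) = 15.13
  F: 0 + 2(36.29) = 72.58

32.3 kmol/h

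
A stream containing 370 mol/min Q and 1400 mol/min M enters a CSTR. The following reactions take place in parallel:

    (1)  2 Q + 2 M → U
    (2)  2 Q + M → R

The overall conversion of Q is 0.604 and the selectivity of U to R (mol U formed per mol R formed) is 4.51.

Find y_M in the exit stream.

Conversion of Q: Q consumed = 0.604 × 370 = 223.5 mol/min = 2ξ₁ + 2ξ₂.
Selectivity: 1ξ₁ / (1ξ₂) = 4.51 → ξ₁ = 4.51 ξ₂.
Substitute: (2·4.51 + 2) ξ₂ = 223.5 → ξ₂ = 20.28 mol/min, ξ₁ = 91.46 mol/min.
Outlet amounts (n = n₀ + Σ ν·ξ):
  Q: 370 − 2(91.46) − 2(20.28) = 146.5
  M: 1400 − 2(91.46) − 1(20.28) = 1197
  U: 0 + 1(91.46) = 91.46
  R: 0 + 1(20.28) = 20.28
Total out = 1455 mol/min; y_M = 1197 / 1455 = 0.8225.

0.823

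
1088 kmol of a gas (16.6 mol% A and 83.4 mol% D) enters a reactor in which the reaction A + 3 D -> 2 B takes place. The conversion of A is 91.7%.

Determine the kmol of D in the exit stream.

411 kmol

A reacted = 0.917 × 180.6 = 165.6 kmol; ν_A = −1, so ξ = 165.6/1 = 165.6 kmol.
Outlet amounts (n = n₀ + ν ξ):
  A: 180.6 − 1(165.6) = 14.99
  D: 907.4 − 3(165.6) = 410.5
  B: 0 + 2(165.6) = 331.2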